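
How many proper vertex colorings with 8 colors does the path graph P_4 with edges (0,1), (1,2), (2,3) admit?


P(P_4, k) = k * (k-1)^(3).
P(8) = 8 * 7^3 = 8 * 343 = 2744.

2744


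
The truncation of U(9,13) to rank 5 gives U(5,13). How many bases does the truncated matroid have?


Truncating U(9,13) to rank 5 gives U(5,13).
Bases of U(5,13) are all 5-element subsets of 13 elements.
Number of bases = C(13,5) = 1287.

1287


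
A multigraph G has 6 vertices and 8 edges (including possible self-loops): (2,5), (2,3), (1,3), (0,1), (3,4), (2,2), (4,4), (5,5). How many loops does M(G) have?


In a graphic matroid, a loop is a self-loop edge (u,u) with rank 0.
Examining all 8 edges for self-loops...
Self-loops found: (2,2), (4,4), (5,5)
Number of loops = 3.

3


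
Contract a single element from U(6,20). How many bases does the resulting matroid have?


Contracting e from U(6,20) gives U(5,19).
Bases of U(5,19) = (19 choose 5) = 11628.

11628


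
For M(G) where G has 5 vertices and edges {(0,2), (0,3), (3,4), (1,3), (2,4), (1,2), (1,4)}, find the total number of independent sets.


An independent set in a graphic matroid is an acyclic edge subset.
G has 5 vertices and 7 edges.
Enumerate all 2^7 = 128 subsets, checking for acyclicity.
Total independent sets = 86.

86


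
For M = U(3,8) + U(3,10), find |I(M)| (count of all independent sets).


For a direct sum, |I(M1+M2)| = |I(M1)| * |I(M2)|.
|I(U(3,8))| = sum C(8,k) for k=0..3 = 93.
|I(U(3,10))| = sum C(10,k) for k=0..3 = 176.
Total = 93 * 176 = 16368.

16368


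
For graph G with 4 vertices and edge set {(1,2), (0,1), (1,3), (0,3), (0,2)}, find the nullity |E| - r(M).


Cycle rank (nullity) = |E| - r(M) = |E| - (|V| - c).
|E| = 5, |V| = 4, c = 1.
Nullity = 5 - (4 - 1) = 5 - 3 = 2.

2


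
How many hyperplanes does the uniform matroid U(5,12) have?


Hyperplanes of U(5,12) are flats of rank 4.
In a uniform matroid, these are exactly the (4)-element subsets.
Count = C(12,4) = (12 * 11 * 10 * 9) / (1 * 2 * 3 * 4) = 495.

495


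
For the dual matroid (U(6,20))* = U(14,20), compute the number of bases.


The dual of U(r,n) is U(n-r, n) = U(14,20).
Bases of U(14,20) are all (14)-element subsets.
|B(M*)| = C(20,14) = 38760.

38760


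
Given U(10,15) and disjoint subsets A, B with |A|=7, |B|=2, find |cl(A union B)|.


|A union B| = 7 + 2 = 9 (disjoint).
In U(10,15), cl(S) = S if |S| < 10, else cl(S) = E.
Since 9 < 10, cl(A union B) = A union B.
|cl(A union B)| = 9.

9


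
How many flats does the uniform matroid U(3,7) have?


Flats of U(3,7): every subset of size < 3 is a flat, plus E itself.
Count = (7 choose 0) + (7 choose 1) + (7 choose 2) + 1
     = 1 + 7 + 21 + 1
     = 30.

30


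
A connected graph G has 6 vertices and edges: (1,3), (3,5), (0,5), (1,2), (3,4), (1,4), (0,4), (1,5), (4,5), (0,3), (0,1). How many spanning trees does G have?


By Kirchhoff's matrix tree theorem, the number of spanning trees equals
the determinant of any cofactor of the Laplacian matrix L.
G has 6 vertices and 11 edges.
Computing the (5 x 5) cofactor determinant gives 125.

125


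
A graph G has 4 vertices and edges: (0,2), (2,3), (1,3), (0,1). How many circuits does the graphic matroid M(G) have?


A circuit in a graphic matroid = edge set of a simple cycle.
G has 4 vertices and 4 edges.
Enumerating all minimal edge subsets forming cycles...
Total circuits found: 1.

1


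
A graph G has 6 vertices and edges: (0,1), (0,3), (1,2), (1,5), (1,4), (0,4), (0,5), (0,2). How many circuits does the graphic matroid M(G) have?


A circuit in a graphic matroid = edge set of a simple cycle.
G has 6 vertices and 8 edges.
Enumerating all minimal edge subsets forming cycles...
Total circuits found: 6.

6


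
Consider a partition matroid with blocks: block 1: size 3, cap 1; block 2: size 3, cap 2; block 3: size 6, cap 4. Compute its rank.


Rank of a partition matroid = sum of min(|Si|, ci) for each block.
= min(3,1) + min(3,2) + min(6,4)
= 1 + 2 + 4
= 7.

7


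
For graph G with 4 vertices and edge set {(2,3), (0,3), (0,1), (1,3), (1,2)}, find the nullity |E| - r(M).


Cycle rank (nullity) = |E| - r(M) = |E| - (|V| - c).
|E| = 5, |V| = 4, c = 1.
Nullity = 5 - (4 - 1) = 5 - 3 = 2.

2


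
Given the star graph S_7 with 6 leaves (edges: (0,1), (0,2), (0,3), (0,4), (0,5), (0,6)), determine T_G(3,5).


A star on 7 vertices is a tree with 6 edges.
T(x,y) = x^(6) for any tree.
T(3,5) = 3^6 = 729.

729


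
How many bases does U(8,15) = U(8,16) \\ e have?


Deleting e from U(8,16) gives U(8,15) since n > r.
Bases of U(8,15) = C(15,8) = 15! / (8! * 7!) = 6435.

6435


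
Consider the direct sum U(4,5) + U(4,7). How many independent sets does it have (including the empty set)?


For a direct sum, |I(M1+M2)| = |I(M1)| * |I(M2)|.
|I(U(4,5))| = sum C(5,k) for k=0..4 = 31.
|I(U(4,7))| = sum C(7,k) for k=0..4 = 99.
Total = 31 * 99 = 3069.

3069


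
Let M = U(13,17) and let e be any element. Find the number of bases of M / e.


Contracting e from U(13,17) gives U(12,16).
Bases of U(12,16) = (16 choose 12) = 1820.

1820


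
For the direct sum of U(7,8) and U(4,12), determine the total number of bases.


Bases of a direct sum M1 + M2: |B| = |B(M1)| * |B(M2)|.
|B(U(7,8))| = C(8,7) = 8.
|B(U(4,12))| = C(12,4) = 495.
Total bases = 8 * 495 = 3960.

3960


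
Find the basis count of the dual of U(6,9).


The dual of U(r,n) is U(n-r, n) = U(3,9).
Bases of U(3,9) are all (3)-element subsets.
|B(M*)| = C(9,3) = (9 * 8 * 7) / (1 * 2 * 3) = 84.

84


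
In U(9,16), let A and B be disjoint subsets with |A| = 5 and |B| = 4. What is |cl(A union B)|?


|A union B| = 5 + 4 = 9 (disjoint).
In U(9,16), cl(S) = S if |S| < 9, else cl(S) = E.
Since 9 >= 9, cl(A union B) = E.
|cl(A union B)| = 16.

16


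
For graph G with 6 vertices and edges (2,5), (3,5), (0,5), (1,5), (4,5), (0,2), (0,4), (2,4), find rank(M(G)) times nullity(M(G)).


r(M) = |V| - c = 6 - 1 = 5.
nullity = |E| - r(M) = 8 - 5 = 3.
Product = 5 * 3 = 15.

15


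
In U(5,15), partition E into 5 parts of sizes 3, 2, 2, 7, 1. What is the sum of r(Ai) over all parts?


r(Ai) = min(|Ai|, 5) for each part.
Sum = min(3,5) + min(2,5) + min(2,5) + min(7,5) + min(1,5)
    = 3 + 2 + 2 + 5 + 1
    = 13.

13


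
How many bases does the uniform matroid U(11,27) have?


Bases of U(11,27) are all 11-element subsets of the 27-element ground set.
Number of bases = C(27,11).
C(27,11) = 13037895.

13037895


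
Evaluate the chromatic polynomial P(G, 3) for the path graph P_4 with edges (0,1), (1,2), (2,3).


P(P_4, k) = k * (k-1)^(3).
P(3) = 3 * 2^3 = 3 * 8 = 24.

24


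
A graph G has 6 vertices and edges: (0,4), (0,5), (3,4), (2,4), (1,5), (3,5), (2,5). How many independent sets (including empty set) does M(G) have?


An independent set in a graphic matroid is an acyclic edge subset.
G has 6 vertices and 7 edges.
Enumerate all 2^7 = 128 subsets, checking for acyclicity.
Total independent sets = 108.

108


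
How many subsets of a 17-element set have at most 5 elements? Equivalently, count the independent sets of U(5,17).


Independent sets of U(5,17) are all subsets of size <= 5.
Count = (17 choose 0) + (17 choose 1) + (17 choose 2) + (17 choose 3) + (17 choose 4) + (17 choose 5)
     = 1 + 17 + 136 + 680 + 2380 + 6188
     = 9402.

9402


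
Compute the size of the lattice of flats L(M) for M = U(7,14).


Flats of U(7,14): every subset of size < 7 is a flat, plus E itself.
Count = C(14,0) + C(14,1) + C(14,2) + C(14,3) + C(14,4) + C(14,5) + C(14,6) + 1
     = 1 + 14 + 91 + 364 + 1001 + 2002 + 3003 + 1
     = 6477.

6477


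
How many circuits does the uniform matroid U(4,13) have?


In U(4,13), circuits are the (5)-element subsets.
Any set of 5 elements is dependent, and removing any one element gives
an independent set of size 4, so it is a minimal dependent set.
Number of circuits = C(13,5) = 1287.

1287


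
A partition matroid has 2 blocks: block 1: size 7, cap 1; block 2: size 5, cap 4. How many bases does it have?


A basis picks exactly ci elements from block i.
Number of bases = product of C(|Si|, ci).
= C(7,1) * C(5,4)
= 7 * 5
= 35.

35


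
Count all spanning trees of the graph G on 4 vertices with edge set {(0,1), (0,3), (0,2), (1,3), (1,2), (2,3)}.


By Kirchhoff's matrix tree theorem, the number of spanning trees equals
the determinant of any cofactor of the Laplacian matrix L.
G has 4 vertices and 6 edges.
Computing the (3 x 3) cofactor determinant gives 16.

16


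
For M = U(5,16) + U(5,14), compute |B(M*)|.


(M1+M2)* = M1* + M2*.
M1* = U(11,16), bases: C(16,11) = 4368.
M2* = U(9,14), bases: C(14,9) = 2002.
|B(M*)| = 4368 * 2002 = 8744736.

8744736


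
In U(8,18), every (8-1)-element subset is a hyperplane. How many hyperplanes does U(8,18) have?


Hyperplanes of U(8,18) are flats of rank 7.
In a uniform matroid, these are exactly the (7)-element subsets.
Count = C(18,7) = 31824.

31824


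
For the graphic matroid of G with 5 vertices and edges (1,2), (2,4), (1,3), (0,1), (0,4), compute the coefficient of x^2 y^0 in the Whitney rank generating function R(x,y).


R(x,y) = sum over A in 2^E of x^(r(E)-r(A)) * y^(|A|-r(A)).
G has 5 vertices, 5 edges. r(E) = 4.
Enumerate all 2^5 = 32 subsets.
Count subsets with r(E)-r(A)=2 and |A|-r(A)=0: 10.

10


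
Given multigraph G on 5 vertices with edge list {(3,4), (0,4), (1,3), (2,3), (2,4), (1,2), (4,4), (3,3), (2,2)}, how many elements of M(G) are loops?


In a graphic matroid, a loop is a self-loop edge (u,u) with rank 0.
Examining all 9 edges for self-loops...
Self-loops found: (4,4), (3,3), (2,2)
Number of loops = 3.

3


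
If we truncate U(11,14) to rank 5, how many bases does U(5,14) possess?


Truncating U(11,14) to rank 5 gives U(5,14).
Bases of U(5,14) are all 5-element subsets of 14 elements.
Number of bases = C(14,5) = 14! / (5! * 9!) = 2002.

2002


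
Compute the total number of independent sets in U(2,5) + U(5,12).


For a direct sum, |I(M1+M2)| = |I(M1)| * |I(M2)|.
|I(U(2,5))| = sum C(5,k) for k=0..2 = 16.
|I(U(5,12))| = sum C(12,k) for k=0..5 = 1586.
Total = 16 * 1586 = 25376.

25376


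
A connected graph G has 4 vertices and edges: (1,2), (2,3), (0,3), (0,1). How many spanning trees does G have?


By Kirchhoff's matrix tree theorem, the number of spanning trees equals
the determinant of any cofactor of the Laplacian matrix L.
G has 4 vertices and 4 edges.
Computing the (3 x 3) cofactor determinant gives 4.

4


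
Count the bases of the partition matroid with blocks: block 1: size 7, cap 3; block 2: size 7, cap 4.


A basis picks exactly ci elements from block i.
Number of bases = product of C(|Si|, ci).
= C(7,3) * C(7,4)
= 35 * 35
= 1225.

1225


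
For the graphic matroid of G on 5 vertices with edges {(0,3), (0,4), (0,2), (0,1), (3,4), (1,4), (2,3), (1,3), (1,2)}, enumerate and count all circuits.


A circuit in a graphic matroid = edge set of a simple cycle.
G has 5 vertices and 9 edges.
Enumerating all minimal edge subsets forming cycles...
Total circuits found: 22.

22


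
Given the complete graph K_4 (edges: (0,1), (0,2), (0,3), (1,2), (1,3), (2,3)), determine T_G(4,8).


T(K_4; x,y) = x^3 + 3x^2 + 4xy + 2x + y^3 + 3y^2 + 2y.
Substituting x=4, y=8:
= 64 + 48 + 128 + 8 + 512 + 192 + 16
= 968.

968


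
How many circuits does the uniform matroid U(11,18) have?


In U(11,18), circuits are the (12)-element subsets.
Any set of 12 elements is dependent, and removing any one element gives
an independent set of size 11, so it is a minimal dependent set.
Number of circuits = C(18,12) = 18564.

18564


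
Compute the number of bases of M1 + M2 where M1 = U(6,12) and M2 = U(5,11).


Bases of a direct sum M1 + M2: |B| = |B(M1)| * |B(M2)|.
|B(U(6,12))| = C(12,6) = 924.
|B(U(5,11))| = C(11,5) = 462.
Total bases = 924 * 462 = 426888.

426888


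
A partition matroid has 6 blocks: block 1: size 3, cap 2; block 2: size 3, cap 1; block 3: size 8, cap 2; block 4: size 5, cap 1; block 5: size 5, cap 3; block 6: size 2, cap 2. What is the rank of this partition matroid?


Rank of a partition matroid = sum of min(|Si|, ci) for each block.
= min(3,2) + min(3,1) + min(8,2) + min(5,1) + min(5,3) + min(2,2)
= 2 + 1 + 2 + 1 + 3 + 2
= 11.

11


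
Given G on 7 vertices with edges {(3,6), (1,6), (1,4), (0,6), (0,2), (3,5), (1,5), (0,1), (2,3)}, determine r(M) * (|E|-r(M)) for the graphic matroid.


r(M) = |V| - c = 7 - 1 = 6.
nullity = |E| - r(M) = 9 - 6 = 3.
Product = 6 * 3 = 18.

18


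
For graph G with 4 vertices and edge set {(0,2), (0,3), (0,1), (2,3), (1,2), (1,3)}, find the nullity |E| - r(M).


Cycle rank (nullity) = |E| - r(M) = |E| - (|V| - c).
|E| = 6, |V| = 4, c = 1.
Nullity = 6 - (4 - 1) = 6 - 3 = 3.

3


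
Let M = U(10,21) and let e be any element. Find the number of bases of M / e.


Contracting e from U(10,21) gives U(9,20).
Bases of U(9,20) = C(20,9) = 167960.

167960


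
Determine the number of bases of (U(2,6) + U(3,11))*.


(M1+M2)* = M1* + M2*.
M1* = U(4,6), bases: C(6,4) = 15.
M2* = U(8,11), bases: C(11,8) = 165.
|B(M*)| = 15 * 165 = 2475.

2475


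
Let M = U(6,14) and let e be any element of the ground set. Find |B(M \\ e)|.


Deleting e from U(6,14) gives U(6,13) since n > r.
Bases of U(6,13) = C(13,6) = 13! / (6! * 7!) = 1716.

1716


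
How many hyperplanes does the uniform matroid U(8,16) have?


Hyperplanes of U(8,16) are flats of rank 7.
In a uniform matroid, these are exactly the (7)-element subsets.
Count = C(16,7) = 11440.

11440


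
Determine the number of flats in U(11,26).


Flats of U(11,26): every subset of size < 11 is a flat, plus E itself.
Count = (26 choose 0) + (26 choose 1) + (26 choose 2) + (26 choose 3) + (26 choose 4) + (26 choose 5) + (26 choose 6) + (26 choose 7) + (26 choose 8) + (26 choose 9) + (26 choose 10) + 1
     = 1 + 26 + 325 + 2600 + 14950 + 65780 + 230230 + 657800 + 1562275 + 3124550 + 5311735 + 1
     = 10970273.

10970273


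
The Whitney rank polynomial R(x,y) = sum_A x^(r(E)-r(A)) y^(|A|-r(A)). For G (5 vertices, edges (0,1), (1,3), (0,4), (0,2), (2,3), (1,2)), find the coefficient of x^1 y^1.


R(x,y) = sum over A in 2^E of x^(r(E)-r(A)) * y^(|A|-r(A)).
G has 5 vertices, 6 edges. r(E) = 4.
Enumerate all 2^6 = 64 subsets.
Count subsets with r(E)-r(A)=1 and |A|-r(A)=1: 7.

7


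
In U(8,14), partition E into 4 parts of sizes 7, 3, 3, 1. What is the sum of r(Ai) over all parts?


r(Ai) = min(|Ai|, 8) for each part.
Sum = min(7,8) + min(3,8) + min(3,8) + min(1,8)
    = 7 + 3 + 3 + 1
    = 14.

14


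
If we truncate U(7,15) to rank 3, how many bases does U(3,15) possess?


Truncating U(7,15) to rank 3 gives U(3,15).
Bases of U(3,15) are all 3-element subsets of 15 elements.
Number of bases = C(15,3) = (15 * 14 * 13) / (1 * 2 * 3) = 455.

455


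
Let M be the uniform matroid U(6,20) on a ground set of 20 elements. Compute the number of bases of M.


Bases of U(6,20) are all 6-element subsets of the 20-element ground set.
Number of bases = C(20,6).
C(20,6) = 20! / (6! * 14!) = 38760.

38760


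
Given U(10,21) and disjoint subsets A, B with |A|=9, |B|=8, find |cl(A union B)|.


|A union B| = 9 + 8 = 17 (disjoint).
In U(10,21), cl(S) = S if |S| < 10, else cl(S) = E.
Since 17 >= 10, cl(A union B) = E.
|cl(A union B)| = 21.

21


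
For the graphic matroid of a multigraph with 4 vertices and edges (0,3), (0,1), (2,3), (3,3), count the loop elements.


In a graphic matroid, a loop is a self-loop edge (u,u) with rank 0.
Examining all 4 edges for self-loops...
Self-loops found: (3,3)
Number of loops = 1.

1


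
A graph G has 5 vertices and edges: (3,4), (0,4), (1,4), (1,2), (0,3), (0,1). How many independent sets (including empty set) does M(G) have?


An independent set in a graphic matroid is an acyclic edge subset.
G has 5 vertices and 6 edges.
Enumerate all 2^6 = 64 subsets, checking for acyclicity.
Total independent sets = 48.

48


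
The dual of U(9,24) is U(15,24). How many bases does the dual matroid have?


The dual of U(r,n) is U(n-r, n) = U(15,24).
Bases of U(15,24) are all (15)-element subsets.
|B(M*)| = C(24,15) = 1307504.

1307504


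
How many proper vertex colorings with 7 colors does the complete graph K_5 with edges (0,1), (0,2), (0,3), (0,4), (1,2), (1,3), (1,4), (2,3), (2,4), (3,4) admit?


P(K_5, k) = k(k-1)(k-2)...(k-4).
P(7) = (7) * (6) * (5) * (4) * (3) = 2520.

2520


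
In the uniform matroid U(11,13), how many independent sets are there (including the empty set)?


Independent sets of U(11,13) are all subsets of size <= 11.
Count = (13 choose 0) + (13 choose 1) + (13 choose 2) + (13 choose 3) + (13 choose 4) + (13 choose 5) + (13 choose 6) + (13 choose 7) + (13 choose 8) + (13 choose 9) + (13 choose 10) + (13 choose 11)
     = 1 + 13 + 78 + 286 + 715 + 1287 + 1716 + 1716 + 1287 + 715 + 286 + 78
     = 8178.

8178


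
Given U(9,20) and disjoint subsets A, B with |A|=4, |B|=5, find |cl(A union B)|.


|A union B| = 4 + 5 = 9 (disjoint).
In U(9,20), cl(S) = S if |S| < 9, else cl(S) = E.
Since 9 >= 9, cl(A union B) = E.
|cl(A union B)| = 20.

20


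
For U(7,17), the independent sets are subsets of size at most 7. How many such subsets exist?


Independent sets of U(7,17) are all subsets of size <= 7.
Count = C(17,0) + C(17,1) + C(17,2) + C(17,3) + C(17,4) + C(17,5) + C(17,6) + C(17,7)
     = 1 + 17 + 136 + 680 + 2380 + 6188 + 12376 + 19448
     = 41226.

41226


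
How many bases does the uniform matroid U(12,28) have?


Bases of U(12,28) are all 12-element subsets of the 28-element ground set.
Number of bases = C(28,12).
C(28,12) = 30421755.

30421755


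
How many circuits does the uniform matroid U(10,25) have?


In U(10,25), circuits are the (11)-element subsets.
Any set of 11 elements is dependent, and removing any one element gives
an independent set of size 10, so it is a minimal dependent set.
Number of circuits = (25 choose 11) = 4457400.

4457400


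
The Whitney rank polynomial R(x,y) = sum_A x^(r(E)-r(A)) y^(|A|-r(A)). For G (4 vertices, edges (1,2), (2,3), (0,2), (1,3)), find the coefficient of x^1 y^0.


R(x,y) = sum over A in 2^E of x^(r(E)-r(A)) * y^(|A|-r(A)).
G has 4 vertices, 4 edges. r(E) = 3.
Enumerate all 2^4 = 16 subsets.
Count subsets with r(E)-r(A)=1 and |A|-r(A)=0: 6.

6


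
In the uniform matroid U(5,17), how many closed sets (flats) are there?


Flats of U(5,17): every subset of size < 5 is a flat, plus E itself.
Count = C(17,0) + C(17,1) + C(17,2) + C(17,3) + C(17,4) + 1
     = 1 + 17 + 136 + 680 + 2380 + 1
     = 3215.

3215


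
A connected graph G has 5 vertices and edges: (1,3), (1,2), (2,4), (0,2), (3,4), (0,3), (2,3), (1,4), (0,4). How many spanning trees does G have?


By Kirchhoff's matrix tree theorem, the number of spanning trees equals
the determinant of any cofactor of the Laplacian matrix L.
G has 5 vertices and 9 edges.
Computing the (4 x 4) cofactor determinant gives 75.

75


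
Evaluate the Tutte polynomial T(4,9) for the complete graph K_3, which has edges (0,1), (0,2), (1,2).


T(K_3; x,y) = x^2 + x + y.
T(4,9) = 16 + 4 + 9 = 29.

29


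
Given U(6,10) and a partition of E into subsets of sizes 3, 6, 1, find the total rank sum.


r(Ai) = min(|Ai|, 6) for each part.
Sum = min(3,6) + min(6,6) + min(1,6)
    = 3 + 6 + 1
    = 10.

10


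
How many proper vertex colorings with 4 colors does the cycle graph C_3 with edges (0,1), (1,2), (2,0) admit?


P(C_3, k) = (k-1)^3 + (-1)^3*(k-1).
P(4) = (3)^3 - 3
= 27 - 3 = 24.

24


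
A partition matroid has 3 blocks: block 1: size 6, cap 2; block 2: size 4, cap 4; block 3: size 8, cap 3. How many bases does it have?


A basis picks exactly ci elements from block i.
Number of bases = product of C(|Si|, ci).
= C(6,2) * C(4,4) * C(8,3)
= 15 * 1 * 56
= 840.

840


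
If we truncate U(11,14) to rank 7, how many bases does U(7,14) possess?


Truncating U(11,14) to rank 7 gives U(7,14).
Bases of U(7,14) are all 7-element subsets of 14 elements.
Number of bases = (14 choose 7) = 3432.

3432


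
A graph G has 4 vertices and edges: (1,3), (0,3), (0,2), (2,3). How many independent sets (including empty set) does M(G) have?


An independent set in a graphic matroid is an acyclic edge subset.
G has 4 vertices and 4 edges.
Enumerate all 2^4 = 16 subsets, checking for acyclicity.
Total independent sets = 14.

14


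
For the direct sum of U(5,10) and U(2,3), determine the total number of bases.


Bases of a direct sum M1 + M2: |B| = |B(M1)| * |B(M2)|.
|B(U(5,10))| = C(10,5) = 252.
|B(U(2,3))| = C(3,2) = 3.
Total bases = 252 * 3 = 756.

756


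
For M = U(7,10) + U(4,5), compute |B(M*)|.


(M1+M2)* = M1* + M2*.
M1* = U(3,10), bases: C(10,3) = 120.
M2* = U(1,5), bases: C(5,1) = 5.
|B(M*)| = 120 * 5 = 600.

600


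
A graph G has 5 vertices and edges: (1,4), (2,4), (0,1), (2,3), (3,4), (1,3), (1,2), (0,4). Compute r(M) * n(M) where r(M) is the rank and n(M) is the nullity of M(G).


r(M) = |V| - c = 5 - 1 = 4.
nullity = |E| - r(M) = 8 - 4 = 4.
Product = 4 * 4 = 16.

16


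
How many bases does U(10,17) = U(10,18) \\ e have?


Deleting e from U(10,18) gives U(10,17) since n > r.
Bases of U(10,17) = C(17,10) = 17! / (10! * 7!) = 19448.

19448


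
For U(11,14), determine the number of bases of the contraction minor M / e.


Contracting e from U(11,14) gives U(10,13).
Bases of U(10,13) = C(13,10) = 286.

286


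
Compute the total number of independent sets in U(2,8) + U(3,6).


For a direct sum, |I(M1+M2)| = |I(M1)| * |I(M2)|.
|I(U(2,8))| = sum C(8,k) for k=0..2 = 37.
|I(U(3,6))| = sum C(6,k) for k=0..3 = 42.
Total = 37 * 42 = 1554.

1554


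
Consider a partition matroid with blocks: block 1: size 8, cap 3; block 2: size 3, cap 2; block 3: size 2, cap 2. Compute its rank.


Rank of a partition matroid = sum of min(|Si|, ci) for each block.
= min(8,3) + min(3,2) + min(2,2)
= 3 + 2 + 2
= 7.

7


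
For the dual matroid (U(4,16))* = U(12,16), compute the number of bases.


The dual of U(r,n) is U(n-r, n) = U(12,16).
Bases of U(12,16) are all (12)-element subsets.
|B(M*)| = C(16,12) = 1820.

1820


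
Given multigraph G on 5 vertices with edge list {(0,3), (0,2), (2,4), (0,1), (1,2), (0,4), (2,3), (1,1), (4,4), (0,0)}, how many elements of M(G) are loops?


In a graphic matroid, a loop is a self-loop edge (u,u) with rank 0.
Examining all 10 edges for self-loops...
Self-loops found: (1,1), (4,4), (0,0)
Number of loops = 3.

3


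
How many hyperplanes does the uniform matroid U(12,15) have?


Hyperplanes of U(12,15) are flats of rank 11.
In a uniform matroid, these are exactly the (11)-element subsets.
Count = (15 choose 11) = 1365.

1365


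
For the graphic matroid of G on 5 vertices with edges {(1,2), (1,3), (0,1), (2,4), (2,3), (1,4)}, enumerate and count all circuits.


A circuit in a graphic matroid = edge set of a simple cycle.
G has 5 vertices and 6 edges.
Enumerating all minimal edge subsets forming cycles...
Total circuits found: 3.

3


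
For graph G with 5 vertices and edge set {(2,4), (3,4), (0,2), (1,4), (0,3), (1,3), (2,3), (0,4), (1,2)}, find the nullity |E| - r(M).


Cycle rank (nullity) = |E| - r(M) = |E| - (|V| - c).
|E| = 9, |V| = 5, c = 1.
Nullity = 9 - (5 - 1) = 9 - 4 = 5.

5


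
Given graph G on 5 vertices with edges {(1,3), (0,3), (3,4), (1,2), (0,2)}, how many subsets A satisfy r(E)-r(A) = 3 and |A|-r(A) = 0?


R(x,y) = sum over A in 2^E of x^(r(E)-r(A)) * y^(|A|-r(A)).
G has 5 vertices, 5 edges. r(E) = 4.
Enumerate all 2^5 = 32 subsets.
Count subsets with r(E)-r(A)=3 and |A|-r(A)=0: 5.

5


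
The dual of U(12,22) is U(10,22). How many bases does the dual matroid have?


The dual of U(r,n) is U(n-r, n) = U(10,22).
Bases of U(10,22) are all (10)-element subsets.
|B(M*)| = (22 choose 10) = 646646.

646646


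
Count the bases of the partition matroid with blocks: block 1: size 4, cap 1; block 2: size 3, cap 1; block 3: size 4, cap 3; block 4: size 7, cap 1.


A basis picks exactly ci elements from block i.
Number of bases = product of C(|Si|, ci).
= C(4,1) * C(3,1) * C(4,3) * C(7,1)
= 4 * 3 * 4 * 7
= 336.

336


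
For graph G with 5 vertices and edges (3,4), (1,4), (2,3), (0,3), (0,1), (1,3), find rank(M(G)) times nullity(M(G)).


r(M) = |V| - c = 5 - 1 = 4.
nullity = |E| - r(M) = 6 - 4 = 2.
Product = 4 * 2 = 8.

8


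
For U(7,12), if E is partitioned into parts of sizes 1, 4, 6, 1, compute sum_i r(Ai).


r(Ai) = min(|Ai|, 7) for each part.
Sum = min(1,7) + min(4,7) + min(6,7) + min(1,7)
    = 1 + 4 + 6 + 1
    = 12.

12


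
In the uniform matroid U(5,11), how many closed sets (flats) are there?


Flats of U(5,11): every subset of size < 5 is a flat, plus E itself.
Count = C(11,0) + C(11,1) + C(11,2) + C(11,3) + C(11,4) + 1
     = 1 + 11 + 55 + 165 + 330 + 1
     = 563.

563


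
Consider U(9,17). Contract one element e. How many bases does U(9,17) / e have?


Contracting e from U(9,17) gives U(8,16).
Bases of U(8,16) = C(16,8) = 12870.

12870


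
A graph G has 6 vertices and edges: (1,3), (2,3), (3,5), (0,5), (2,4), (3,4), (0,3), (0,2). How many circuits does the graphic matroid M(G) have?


A circuit in a graphic matroid = edge set of a simple cycle.
G has 6 vertices and 8 edges.
Enumerating all minimal edge subsets forming cycles...
Total circuits found: 6.

6


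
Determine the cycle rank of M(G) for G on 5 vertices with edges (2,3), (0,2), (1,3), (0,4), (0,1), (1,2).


Cycle rank (nullity) = |E| - r(M) = |E| - (|V| - c).
|E| = 6, |V| = 5, c = 1.
Nullity = 6 - (5 - 1) = 6 - 4 = 2.

2


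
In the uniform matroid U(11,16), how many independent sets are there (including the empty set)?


Independent sets of U(11,16) are all subsets of size <= 11.
Count = C(16,0) + C(16,1) + C(16,2) + C(16,3) + C(16,4) + C(16,5) + C(16,6) + C(16,7) + C(16,8) + C(16,9) + C(16,10) + C(16,11)
     = 1 + 16 + 120 + 560 + 1820 + 4368 + 8008 + 11440 + 12870 + 11440 + 8008 + 4368
     = 63019.

63019


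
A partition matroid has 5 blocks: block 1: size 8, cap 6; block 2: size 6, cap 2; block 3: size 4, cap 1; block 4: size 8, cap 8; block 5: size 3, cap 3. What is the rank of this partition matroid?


Rank of a partition matroid = sum of min(|Si|, ci) for each block.
= min(8,6) + min(6,2) + min(4,1) + min(8,8) + min(3,3)
= 6 + 2 + 1 + 8 + 3
= 20.

20


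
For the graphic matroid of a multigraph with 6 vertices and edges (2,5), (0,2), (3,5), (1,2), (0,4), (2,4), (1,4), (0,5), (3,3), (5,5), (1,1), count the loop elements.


In a graphic matroid, a loop is a self-loop edge (u,u) with rank 0.
Examining all 11 edges for self-loops...
Self-loops found: (3,3), (5,5), (1,1)
Number of loops = 3.

3


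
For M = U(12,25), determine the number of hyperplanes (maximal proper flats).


Hyperplanes of U(12,25) are flats of rank 11.
In a uniform matroid, these are exactly the (11)-element subsets.
Count = C(25,11) = 4457400.

4457400


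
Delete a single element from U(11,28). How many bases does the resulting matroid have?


Deleting e from U(11,28) gives U(11,27) since n > r.
Bases of U(11,27) = C(27,11) = 27! / (11! * 16!) = 13037895.

13037895


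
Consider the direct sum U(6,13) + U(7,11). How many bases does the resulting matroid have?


Bases of a direct sum M1 + M2: |B| = |B(M1)| * |B(M2)|.
|B(U(6,13))| = C(13,6) = 1716.
|B(U(7,11))| = C(11,7) = 330.
Total bases = 1716 * 330 = 566280.

566280


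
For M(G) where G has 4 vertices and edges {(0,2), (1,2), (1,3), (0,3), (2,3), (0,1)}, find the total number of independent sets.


An independent set in a graphic matroid is an acyclic edge subset.
G has 4 vertices and 6 edges.
Enumerate all 2^6 = 64 subsets, checking for acyclicity.
Total independent sets = 38.

38


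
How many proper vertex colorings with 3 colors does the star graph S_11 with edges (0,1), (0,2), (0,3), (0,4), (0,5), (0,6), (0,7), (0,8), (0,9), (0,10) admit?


P(tree, k) = k * (k-1)^(10) for any tree on 11 vertices.
P(3) = 3 * 2^10 = 3 * 1024 = 3072.

3072


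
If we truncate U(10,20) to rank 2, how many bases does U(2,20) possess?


Truncating U(10,20) to rank 2 gives U(2,20).
Bases of U(2,20) are all 2-element subsets of 20 elements.
Number of bases = (20 choose 2) = 190.

190


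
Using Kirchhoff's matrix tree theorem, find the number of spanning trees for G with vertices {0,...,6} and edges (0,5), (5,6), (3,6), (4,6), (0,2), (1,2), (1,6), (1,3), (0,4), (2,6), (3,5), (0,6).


By Kirchhoff's matrix tree theorem, the number of spanning trees equals
the determinant of any cofactor of the Laplacian matrix L.
G has 7 vertices and 12 edges.
Computing the (6 x 6) cofactor determinant gives 297.

297


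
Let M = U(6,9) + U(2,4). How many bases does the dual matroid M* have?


(M1+M2)* = M1* + M2*.
M1* = U(3,9), bases: C(9,3) = 84.
M2* = U(2,4), bases: C(4,2) = 6.
|B(M*)| = 84 * 6 = 504.

504


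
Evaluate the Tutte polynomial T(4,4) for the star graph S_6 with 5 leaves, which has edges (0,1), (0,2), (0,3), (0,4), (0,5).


A star on 6 vertices is a tree with 5 edges.
T(x,y) = x^(5) for any tree.
T(4,4) = 4^5 = 1024.

1024


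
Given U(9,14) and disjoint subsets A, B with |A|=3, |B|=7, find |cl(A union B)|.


|A union B| = 3 + 7 = 10 (disjoint).
In U(9,14), cl(S) = S if |S| < 9, else cl(S) = E.
Since 10 >= 9, cl(A union B) = E.
|cl(A union B)| = 14.

14


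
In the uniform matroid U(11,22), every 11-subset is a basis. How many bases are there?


Bases of U(11,22) are all 11-element subsets of the 22-element ground set.
Number of bases = C(22,11).
C(22,11) = 22! / (11! * 11!) = 705432.

705432


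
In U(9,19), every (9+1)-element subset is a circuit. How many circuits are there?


In U(9,19), circuits are the (10)-element subsets.
Any set of 10 elements is dependent, and removing any one element gives
an independent set of size 9, so it is a minimal dependent set.
Number of circuits = C(19,10) = 19! / (10! * 9!) = 92378.

92378


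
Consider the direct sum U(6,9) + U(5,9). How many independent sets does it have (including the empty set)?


For a direct sum, |I(M1+M2)| = |I(M1)| * |I(M2)|.
|I(U(6,9))| = sum C(9,k) for k=0..6 = 466.
|I(U(5,9))| = sum C(9,k) for k=0..5 = 382.
Total = 466 * 382 = 178012.

178012


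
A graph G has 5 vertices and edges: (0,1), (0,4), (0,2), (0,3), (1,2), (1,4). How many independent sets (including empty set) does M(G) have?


An independent set in a graphic matroid is an acyclic edge subset.
G has 5 vertices and 6 edges.
Enumerate all 2^6 = 64 subsets, checking for acyclicity.
Total independent sets = 48.

48


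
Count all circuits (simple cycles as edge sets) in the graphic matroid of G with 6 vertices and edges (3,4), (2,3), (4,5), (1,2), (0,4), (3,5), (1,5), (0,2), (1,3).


A circuit in a graphic matroid = edge set of a simple cycle.
G has 6 vertices and 9 edges.
Enumerating all minimal edge subsets forming cycles...
Total circuits found: 13.

13


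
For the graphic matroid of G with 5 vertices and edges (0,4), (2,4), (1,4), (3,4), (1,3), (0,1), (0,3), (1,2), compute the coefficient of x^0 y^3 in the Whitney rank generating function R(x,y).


R(x,y) = sum over A in 2^E of x^(r(E)-r(A)) * y^(|A|-r(A)).
G has 5 vertices, 8 edges. r(E) = 4.
Enumerate all 2^8 = 256 subsets.
Count subsets with r(E)-r(A)=0 and |A|-r(A)=3: 8.

8


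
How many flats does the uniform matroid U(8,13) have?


Flats of U(8,13): every subset of size < 8 is a flat, plus E itself.
Count = C(13,0) + C(13,1) + C(13,2) + C(13,3) + C(13,4) + C(13,5) + C(13,6) + C(13,7) + 1
     = 1 + 13 + 78 + 286 + 715 + 1287 + 1716 + 1716 + 1
     = 5813.

5813


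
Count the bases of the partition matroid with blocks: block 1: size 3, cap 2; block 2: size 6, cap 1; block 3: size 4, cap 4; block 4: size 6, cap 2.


A basis picks exactly ci elements from block i.
Number of bases = product of C(|Si|, ci).
= C(3,2) * C(6,1) * C(4,4) * C(6,2)
= 3 * 6 * 1 * 15
= 270.

270


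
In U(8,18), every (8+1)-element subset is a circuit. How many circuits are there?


In U(8,18), circuits are the (9)-element subsets.
Any set of 9 elements is dependent, and removing any one element gives
an independent set of size 8, so it is a minimal dependent set.
Number of circuits = (18 choose 9) = 48620.

48620


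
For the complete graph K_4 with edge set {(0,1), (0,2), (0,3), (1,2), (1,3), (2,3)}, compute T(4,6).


T(K_4; x,y) = x^3 + 3x^2 + 4xy + 2x + y^3 + 3y^2 + 2y.
Substituting x=4, y=6:
= 64 + 48 + 96 + 8 + 216 + 108 + 12
= 552.

552


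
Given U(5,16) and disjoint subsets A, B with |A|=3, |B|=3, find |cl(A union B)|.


|A union B| = 3 + 3 = 6 (disjoint).
In U(5,16), cl(S) = S if |S| < 5, else cl(S) = E.
Since 6 >= 5, cl(A union B) = E.
|cl(A union B)| = 16.

16


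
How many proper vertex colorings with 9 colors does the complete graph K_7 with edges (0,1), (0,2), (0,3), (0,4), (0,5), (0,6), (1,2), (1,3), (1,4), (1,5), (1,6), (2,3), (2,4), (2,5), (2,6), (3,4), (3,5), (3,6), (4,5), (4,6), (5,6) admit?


P(K_7, k) = k(k-1)(k-2)...(k-6).
P(9) = (9) * (8) * (7) * (6) * (5) * (4) * (3) = 181440.

181440


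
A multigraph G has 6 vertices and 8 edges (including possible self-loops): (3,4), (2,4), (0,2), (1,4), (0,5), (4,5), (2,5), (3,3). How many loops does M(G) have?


In a graphic matroid, a loop is a self-loop edge (u,u) with rank 0.
Examining all 8 edges for self-loops...
Self-loops found: (3,3)
Number of loops = 1.

1


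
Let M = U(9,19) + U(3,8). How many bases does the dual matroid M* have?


(M1+M2)* = M1* + M2*.
M1* = U(10,19), bases: C(19,10) = 92378.
M2* = U(5,8), bases: C(8,5) = 56.
|B(M*)| = 92378 * 56 = 5173168.

5173168


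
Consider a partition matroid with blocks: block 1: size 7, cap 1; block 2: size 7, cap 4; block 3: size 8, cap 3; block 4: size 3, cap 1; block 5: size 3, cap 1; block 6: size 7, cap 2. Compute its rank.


Rank of a partition matroid = sum of min(|Si|, ci) for each block.
= min(7,1) + min(7,4) + min(8,3) + min(3,1) + min(3,1) + min(7,2)
= 1 + 4 + 3 + 1 + 1 + 2
= 12.

12


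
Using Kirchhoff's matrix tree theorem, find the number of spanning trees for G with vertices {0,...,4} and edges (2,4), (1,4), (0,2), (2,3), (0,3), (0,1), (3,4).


By Kirchhoff's matrix tree theorem, the number of spanning trees equals
the determinant of any cofactor of the Laplacian matrix L.
G has 5 vertices and 7 edges.
Computing the (4 x 4) cofactor determinant gives 24.

24


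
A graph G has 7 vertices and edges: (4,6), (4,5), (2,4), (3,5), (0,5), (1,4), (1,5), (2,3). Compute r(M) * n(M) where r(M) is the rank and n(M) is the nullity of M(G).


r(M) = |V| - c = 7 - 1 = 6.
nullity = |E| - r(M) = 8 - 6 = 2.
Product = 6 * 2 = 12.

12


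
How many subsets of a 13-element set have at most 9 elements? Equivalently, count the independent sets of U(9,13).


Independent sets of U(9,13) are all subsets of size <= 9.
Count = C(13,0) + C(13,1) + C(13,2) + C(13,3) + C(13,4) + C(13,5) + C(13,6) + C(13,7) + C(13,8) + C(13,9)
     = 1 + 13 + 78 + 286 + 715 + 1287 + 1716 + 1716 + 1287 + 715
     = 7814.

7814


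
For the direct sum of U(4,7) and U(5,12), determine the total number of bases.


Bases of a direct sum M1 + M2: |B| = |B(M1)| * |B(M2)|.
|B(U(4,7))| = C(7,4) = 35.
|B(U(5,12))| = C(12,5) = 792.
Total bases = 35 * 792 = 27720.

27720


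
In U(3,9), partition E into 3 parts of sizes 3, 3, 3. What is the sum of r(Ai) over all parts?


r(Ai) = min(|Ai|, 3) for each part.
Sum = min(3,3) + min(3,3) + min(3,3)
    = 3 + 3 + 3
    = 9.

9


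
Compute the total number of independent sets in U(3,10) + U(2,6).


For a direct sum, |I(M1+M2)| = |I(M1)| * |I(M2)|.
|I(U(3,10))| = sum C(10,k) for k=0..3 = 176.
|I(U(2,6))| = sum C(6,k) for k=0..2 = 22.
Total = 176 * 22 = 3872.

3872


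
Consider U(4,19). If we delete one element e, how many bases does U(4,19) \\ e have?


Deleting e from U(4,19) gives U(4,18) since n > r.
Bases of U(4,18) = C(18,4) = 18! / (4! * 14!) = 3060.

3060


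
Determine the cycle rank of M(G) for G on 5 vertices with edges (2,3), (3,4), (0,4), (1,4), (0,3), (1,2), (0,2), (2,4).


Cycle rank (nullity) = |E| - r(M) = |E| - (|V| - c).
|E| = 8, |V| = 5, c = 1.
Nullity = 8 - (5 - 1) = 8 - 4 = 4.

4


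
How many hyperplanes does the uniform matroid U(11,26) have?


Hyperplanes of U(11,26) are flats of rank 10.
In a uniform matroid, these are exactly the (10)-element subsets.
Count = (26 choose 10) = 5311735.

5311735


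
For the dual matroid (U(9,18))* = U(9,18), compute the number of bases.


The dual of U(r,n) is U(n-r, n) = U(9,18).
Bases of U(9,18) are all (9)-element subsets.
|B(M*)| = (18 choose 9) = 48620.

48620


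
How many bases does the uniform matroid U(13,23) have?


Bases of U(13,23) are all 13-element subsets of the 23-element ground set.
Number of bases = C(23,13).
C(23,13) = 23! / (13! * 10!) = 1144066.

1144066


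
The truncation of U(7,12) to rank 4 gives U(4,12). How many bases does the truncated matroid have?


Truncating U(7,12) to rank 4 gives U(4,12).
Bases of U(4,12) are all 4-element subsets of 12 elements.
Number of bases = C(12,4) = (12 * 11 * 10 * 9) / (1 * 2 * 3 * 4) = 495.

495


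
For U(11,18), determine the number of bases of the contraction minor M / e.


Contracting e from U(11,18) gives U(10,17).
Bases of U(10,17) = (17 choose 10) = 19448.

19448


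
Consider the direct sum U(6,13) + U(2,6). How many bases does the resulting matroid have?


Bases of a direct sum M1 + M2: |B| = |B(M1)| * |B(M2)|.
|B(U(6,13))| = C(13,6) = 1716.
|B(U(2,6))| = C(6,2) = 15.
Total bases = 1716 * 15 = 25740.

25740


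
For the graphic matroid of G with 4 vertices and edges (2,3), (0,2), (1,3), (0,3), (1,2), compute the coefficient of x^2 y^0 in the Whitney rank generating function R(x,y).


R(x,y) = sum over A in 2^E of x^(r(E)-r(A)) * y^(|A|-r(A)).
G has 4 vertices, 5 edges. r(E) = 3.
Enumerate all 2^5 = 32 subsets.
Count subsets with r(E)-r(A)=2 and |A|-r(A)=0: 5.

5


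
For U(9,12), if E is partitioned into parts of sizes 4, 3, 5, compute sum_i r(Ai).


r(Ai) = min(|Ai|, 9) for each part.
Sum = min(4,9) + min(3,9) + min(5,9)
    = 4 + 3 + 5
    = 12.

12


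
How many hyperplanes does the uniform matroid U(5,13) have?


Hyperplanes of U(5,13) are flats of rank 4.
In a uniform matroid, these are exactly the (4)-element subsets.
Count = (13 choose 4) = 715.

715


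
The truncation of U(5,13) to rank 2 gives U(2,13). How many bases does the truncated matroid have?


Truncating U(5,13) to rank 2 gives U(2,13).
Bases of U(2,13) are all 2-element subsets of 13 elements.
Number of bases = (13 choose 2) = 78.

78


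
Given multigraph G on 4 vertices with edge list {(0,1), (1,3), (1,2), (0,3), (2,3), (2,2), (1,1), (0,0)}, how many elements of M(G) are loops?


In a graphic matroid, a loop is a self-loop edge (u,u) with rank 0.
Examining all 8 edges for self-loops...
Self-loops found: (2,2), (1,1), (0,0)
Number of loops = 3.

3


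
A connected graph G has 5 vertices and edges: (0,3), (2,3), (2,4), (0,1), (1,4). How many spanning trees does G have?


By Kirchhoff's matrix tree theorem, the number of spanning trees equals
the determinant of any cofactor of the Laplacian matrix L.
G has 5 vertices and 5 edges.
Computing the (4 x 4) cofactor determinant gives 5.

5


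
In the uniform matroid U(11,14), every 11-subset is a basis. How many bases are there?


Bases of U(11,14) are all 11-element subsets of the 14-element ground set.
Number of bases = C(14,11).
(14 choose 11) = 364.

364


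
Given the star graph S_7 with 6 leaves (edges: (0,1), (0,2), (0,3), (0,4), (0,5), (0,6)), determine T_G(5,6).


A star on 7 vertices is a tree with 6 edges.
T(x,y) = x^(6) for any tree.
T(5,6) = 5^6 = 15625.

15625
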